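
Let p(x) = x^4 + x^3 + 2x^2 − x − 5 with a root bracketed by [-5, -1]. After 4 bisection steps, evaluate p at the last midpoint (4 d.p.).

x = -3 gives p = 70, positive; keep [-3, -1]
x = -2 gives p = 13, positive; keep [-2, -1]
x = -1.5 gives p = 2.6875, positive; keep [-1.5, -1]
x = -1.25 gives p = -0.1367, negative; keep [-1.5, -1.25]

-0.1367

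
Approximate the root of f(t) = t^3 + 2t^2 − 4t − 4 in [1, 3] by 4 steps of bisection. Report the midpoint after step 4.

1.625

t = 2 gives f = 4, positive; keep [1, 2]
t = 1.5 gives f = -2.125, negative; keep [1.5, 2]
t = 1.75 gives f = 0.484375, positive; keep [1.5, 1.75]
t = 1.625 gives f = -0.9277, negative; keep [1.625, 1.75]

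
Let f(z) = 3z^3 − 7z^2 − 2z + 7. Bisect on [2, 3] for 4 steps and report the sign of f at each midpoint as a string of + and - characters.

++-+

f(2.5) = 5.125 > 0, so the root lies in [2, 2.5]
f(2.25) = 1.234375 > 0, so the root lies in [2, 2.25]
f(2.125) = -0.072266 < 0, so the root lies in [2.125, 2.25]
f(2.1875) = 0.5315 > 0, so the root lies in [2.125, 2.1875]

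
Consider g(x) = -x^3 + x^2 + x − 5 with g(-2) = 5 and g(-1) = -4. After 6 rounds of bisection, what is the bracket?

x = -1.5 gives g = -0.875, negative; keep [-2, -1.5]
x = -1.75 gives g = 1.671875, positive; keep [-1.75, -1.5]
x = -1.625 gives g = 0.306641, positive; keep [-1.625, -1.5]
x = -1.5625 gives g = -0.3064, negative; keep [-1.625, -1.5625]
x = -1.59375 gives g = -0.0055, negative; keep [-1.625, -1.59375]
x = -1.609375 gives g = 0.1491, positive; keep [-1.609375, -1.59375]

[-1.609375, -1.59375]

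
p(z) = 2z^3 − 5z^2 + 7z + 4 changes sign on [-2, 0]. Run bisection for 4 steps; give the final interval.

[-0.5, -0.375]

midpoint -1: p = -10 < 0 → [-1, 0]
midpoint -0.5: p = -1 < 0 → [-0.5, 0]
midpoint -0.25: p = 1.90625 > 0 → [-0.5, -0.25]
midpoint -0.375: p = 0.5664 > 0 → [-0.5, -0.375]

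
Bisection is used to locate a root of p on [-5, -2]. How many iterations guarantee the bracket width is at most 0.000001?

22

Width after n steps is 3/2^n. Need 2^n ≥ 3/0.000001 = 3000000.
2^21 = 2097152 < 3000000 ≤ 2^22 = 4194304, so n = 22.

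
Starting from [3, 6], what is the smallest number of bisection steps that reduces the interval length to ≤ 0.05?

Width after n steps is 3/2^n. Need 2^n ≥ 3/0.05 = 60.
2^5 = 32 < 60 ≤ 2^6 = 64, so n = 6.

6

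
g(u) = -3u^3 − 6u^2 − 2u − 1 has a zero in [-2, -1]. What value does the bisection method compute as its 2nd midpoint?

-1.75

u = -1.5 gives g = -1.375, negative; keep [-2, -1.5]
u = -1.75 gives g = 0.203125, positive; keep [-1.75, -1.5]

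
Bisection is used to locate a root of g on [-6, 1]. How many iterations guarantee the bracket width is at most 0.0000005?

24

Width after n steps is 7/2^n. Need 2^n ≥ 7/0.0000005 = 14000000.
2^23 = 8388608 < 14000000 ≤ 2^24 = 16777216, so n = 24.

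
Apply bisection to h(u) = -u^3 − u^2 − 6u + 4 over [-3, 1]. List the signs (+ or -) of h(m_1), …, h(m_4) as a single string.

u = -1 gives h = 10, positive; keep [-1, 1]
u = 0 gives h = 4, positive; keep [0, 1]
u = 0.5 gives h = 0.625, positive; keep [0.5, 1]
u = 0.75 gives h = -1.4844, negative; keep [0.5, 0.75]

+++-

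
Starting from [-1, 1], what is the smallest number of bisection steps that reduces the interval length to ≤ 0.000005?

Width after n steps is 2/2^n. Need 2^n ≥ 2/0.000005 = 400000.
2^18 = 262144 < 400000 ≤ 2^19 = 524288, so n = 19.

19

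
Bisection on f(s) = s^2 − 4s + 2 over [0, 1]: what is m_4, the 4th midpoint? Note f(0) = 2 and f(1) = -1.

s = 0.5 gives f = 0.25, positive; keep [0.5, 1]
s = 0.75 gives f = -0.4375, negative; keep [0.5, 0.75]
s = 0.625 gives f = -0.109375, negative; keep [0.5, 0.625]
s = 0.5625 gives f = 0.0664, positive; keep [0.5625, 0.625]

0.5625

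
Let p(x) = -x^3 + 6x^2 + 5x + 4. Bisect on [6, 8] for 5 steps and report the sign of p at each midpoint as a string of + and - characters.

m = 7, p(m) = -10 (−); new bracket [6, 7]
m = 6.5, p(m) = 15.375 (+); new bracket [6.5, 7]
m = 6.75, p(m) = 3.578125 (+); new bracket [6.75, 7]
m = 6.875, p(m) = -2.9824 (−); new bracket [6.75, 6.875]
m = 6.8125, p(m) = 0.3542 (+); new bracket [6.8125, 6.875]

-++-+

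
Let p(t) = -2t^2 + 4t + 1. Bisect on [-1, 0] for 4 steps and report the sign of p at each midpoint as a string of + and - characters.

midpoint -0.5: p = -1.5 < 0 → [-0.5, 0]
midpoint -0.25: p = -0.125 < 0 → [-0.25, 0]
midpoint -0.125: p = 0.46875 > 0 → [-0.25, -0.125]
midpoint -0.1875: p = 0.1797 > 0 → [-0.25, -0.1875]

--++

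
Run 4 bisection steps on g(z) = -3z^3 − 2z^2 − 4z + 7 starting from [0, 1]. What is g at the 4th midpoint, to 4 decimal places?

0.8206

m = 0.5, g(m) = 4.125 (+); new bracket [0.5, 1]
m = 0.75, g(m) = 1.609375 (+); new bracket [0.75, 1]
m = 0.875, g(m) = -0.041016 (−); new bracket [0.75, 0.875]
m = 0.8125, g(m) = 0.8206 (+); new bracket [0.8125, 0.875]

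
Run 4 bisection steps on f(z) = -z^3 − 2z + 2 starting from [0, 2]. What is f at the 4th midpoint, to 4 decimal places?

-0.4199

f(1) = -1 < 0, so the root lies in [0, 1]
f(0.5) = 0.875 > 0, so the root lies in [0.5, 1]
f(0.75) = 0.078125 > 0, so the root lies in [0.75, 1]
f(0.875) = -0.4199 < 0, so the root lies in [0.75, 0.875]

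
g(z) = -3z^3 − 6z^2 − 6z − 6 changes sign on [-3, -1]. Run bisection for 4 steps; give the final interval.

[-1.625, -1.5]

g(-2) = 6 > 0, so the root lies in [-2, -1]
g(-1.5) = -0.375 < 0, so the root lies in [-2, -1.5]
g(-1.75) = 2.203125 > 0, so the root lies in [-1.75, -1.5]
g(-1.625) = 0.7793 > 0, so the root lies in [-1.625, -1.5]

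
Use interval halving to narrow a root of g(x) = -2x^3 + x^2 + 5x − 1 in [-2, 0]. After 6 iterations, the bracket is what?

[-1.46875, -1.4375]

m = -1, g(m) = -3 (−); new bracket [-2, -1]
m = -1.5, g(m) = 0.5 (+); new bracket [-1.5, -1]
m = -1.25, g(m) = -1.78125 (−); new bracket [-1.5, -1.25]
m = -1.375, g(m) = -0.7852 (−); new bracket [-1.5, -1.375]
m = -1.4375, g(m) = -0.1802 (−); new bracket [-1.5, -1.4375]
m = -1.46875, g(m) = 0.1503 (+); new bracket [-1.46875, -1.4375]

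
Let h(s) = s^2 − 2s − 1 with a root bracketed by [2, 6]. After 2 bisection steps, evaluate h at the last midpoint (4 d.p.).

2.0000

s = 4 gives h = 7, positive; keep [2, 4]
s = 3 gives h = 2, positive; keep [2, 3]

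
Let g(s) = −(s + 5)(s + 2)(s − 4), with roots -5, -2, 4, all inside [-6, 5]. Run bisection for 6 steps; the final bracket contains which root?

midpoint -0.5: g = 30.375 > 0 → [-0.5, 5]
midpoint 2.25: g = 53.921875 > 0 → [2.25, 5]
midpoint 3.625: g = 18.193359 > 0 → [3.625, 5]
midpoint 4.3125: g = -18.3704 < 0 → [3.625, 4.3125]
midpoint 3.96875: g = 1.6729 > 0 → [3.96875, 4.3125]
midpoint 4.140625: g = -7.8932 < 0 → [3.96875, 4.140625]

4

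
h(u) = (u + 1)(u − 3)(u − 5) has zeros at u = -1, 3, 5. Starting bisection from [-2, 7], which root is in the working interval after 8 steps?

-1

m = 2.5, h(m) = 4.375 (+); new bracket [-2, 2.5]
m = 0.25, h(m) = 16.328125 (+); new bracket [-2, 0.25]
m = -0.875, h(m) = 2.845703 (+); new bracket [-2, -0.875]
m = -1.4375, h(m) = -12.4978 (−); new bracket [-1.4375, -0.875]
m = -1.15625, h(m) = -3.998 (−); new bracket [-1.15625, -0.875]
m = -1.015625, h(m) = -0.3774 (−); new bracket [-1.015625, -0.875]
m = -0.9453125, h(m) = 1.2828 (+); new bracket [-1.015625, -0.9453125]
m = -0.98046875, h(m) = 0.4649 (+); new bracket [-1.015625, -0.98046875]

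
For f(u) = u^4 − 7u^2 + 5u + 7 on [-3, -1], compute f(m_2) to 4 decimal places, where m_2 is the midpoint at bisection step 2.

-10.1875

m = -2, f(m) = -15 (−); new bracket [-3, -2]
m = -2.5, f(m) = -10.1875 (−); new bracket [-3, -2.5]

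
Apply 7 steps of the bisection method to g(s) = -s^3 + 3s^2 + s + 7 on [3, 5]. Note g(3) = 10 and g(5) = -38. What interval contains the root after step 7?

m = 4, g(m) = -5 (−); new bracket [3, 4]
m = 3.5, g(m) = 4.375 (+); new bracket [3.5, 4]
m = 3.75, g(m) = 0.203125 (+); new bracket [3.75, 4]
m = 3.875, g(m) = -2.2637 (−); new bracket [3.75, 3.875]
m = 3.8125, g(m) = -0.9973 (−); new bracket [3.75, 3.8125]
m = 3.78125, g(m) = -0.3889 (−); new bracket [3.75, 3.78125]
m = 3.765625, g(m) = -0.0909 (−); new bracket [3.75, 3.765625]

[3.75, 3.765625]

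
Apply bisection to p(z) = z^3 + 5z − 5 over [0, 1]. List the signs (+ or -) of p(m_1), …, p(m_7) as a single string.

midpoint 0.5: p = -2.375 < 0 → [0.5, 1]
midpoint 0.75: p = -0.828125 < 0 → [0.75, 1]
midpoint 0.875: p = 0.044922 > 0 → [0.75, 0.875]
midpoint 0.8125: p = -0.4011 < 0 → [0.8125, 0.875]
midpoint 0.84375: p = -0.1806 < 0 → [0.84375, 0.875]
midpoint 0.859375: p = -0.0685 < 0 → [0.859375, 0.875]
midpoint 0.8671875: p = -0.0119 < 0 → [0.8671875, 0.875]

--+----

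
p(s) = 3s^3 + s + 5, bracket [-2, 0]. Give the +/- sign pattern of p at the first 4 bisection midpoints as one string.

+---

m = -1, p(m) = 1 (+); new bracket [-2, -1]
m = -1.5, p(m) = -6.625 (−); new bracket [-1.5, -1]
m = -1.25, p(m) = -2.109375 (−); new bracket [-1.25, -1]
m = -1.125, p(m) = -0.3965 (−); new bracket [-1.125, -1]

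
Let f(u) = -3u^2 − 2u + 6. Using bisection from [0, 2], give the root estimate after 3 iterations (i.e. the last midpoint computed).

1.25

m = 1, f(m) = 1 (+); new bracket [1, 2]
m = 1.5, f(m) = -3.75 (−); new bracket [1, 1.5]
m = 1.25, f(m) = -1.1875 (−); new bracket [1, 1.25]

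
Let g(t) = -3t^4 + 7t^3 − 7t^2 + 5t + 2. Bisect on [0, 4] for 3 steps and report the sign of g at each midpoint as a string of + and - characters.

-++

midpoint 2: g = -8 < 0 → [0, 2]
midpoint 1: g = 4 > 0 → [1, 2]
midpoint 1.5: g = 2.1875 > 0 → [1.5, 2]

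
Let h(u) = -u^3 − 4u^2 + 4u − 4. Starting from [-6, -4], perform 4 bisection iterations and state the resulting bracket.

u = -5 gives h = 1, positive; keep [-5, -4]
u = -4.5 gives h = -11.875, negative; keep [-5, -4.5]
u = -4.75 gives h = -6.078125, negative; keep [-5, -4.75]
u = -4.875 gives h = -2.7051, negative; keep [-5, -4.875]

[-5, -4.875]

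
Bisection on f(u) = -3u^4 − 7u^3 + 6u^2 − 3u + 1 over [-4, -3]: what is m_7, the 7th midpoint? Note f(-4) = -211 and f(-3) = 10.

m = -3.5, f(m) = -65.0625 (−); new bracket [-3.5, -3]
m = -3.25, f(m) = -20.277344 (−); new bracket [-3.25, -3]
m = -3.125, f(m) = -3.510498 (−); new bracket [-3.125, -3]
m = -3.0625, f(m) = 3.6296 (+); new bracket [-3.125, -3.0625]
m = -3.09375, f(m) = 0.1585 (+); new bracket [-3.125, -3.09375]
m = -3.109375, f(m) = -1.6509 (−); new bracket [-3.109375, -3.09375]
m = -3.1015625, f(m) = -0.74 (−); new bracket [-3.1015625, -3.09375]

-3.1015625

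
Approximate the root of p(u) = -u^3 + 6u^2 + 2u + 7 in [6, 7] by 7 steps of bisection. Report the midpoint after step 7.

6.4765625

p(6.5) = -1.125 < 0, so the root lies in [6, 6.5]
p(6.25) = 9.734375 > 0, so the root lies in [6.25, 6.5]
p(6.375) = 4.509766 > 0, so the root lies in [6.375, 6.5]
p(6.4375) = 1.7444 > 0, so the root lies in [6.4375, 6.5]
p(6.46875) = 0.3228 > 0, so the root lies in [6.46875, 6.5]
p(6.484375) = -0.3978 < 0, so the root lies in [6.46875, 6.484375]
p(6.4765625) = -0.0367 < 0, so the root lies in [6.46875, 6.4765625]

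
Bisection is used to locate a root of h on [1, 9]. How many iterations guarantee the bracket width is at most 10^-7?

27

Width after n steps is 8/2^n. Need 2^n ≥ 8/10^-7 = 80000000.
2^26 = 67108864 < 80000000 ≤ 2^27 = 134217728, so n = 27.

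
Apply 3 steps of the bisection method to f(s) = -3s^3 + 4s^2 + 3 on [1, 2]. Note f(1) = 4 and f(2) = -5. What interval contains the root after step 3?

f(1.5) = 1.875 > 0, so the root lies in [1.5, 2]
f(1.75) = -0.828125 < 0, so the root lies in [1.5, 1.75]
f(1.625) = 0.689453 > 0, so the root lies in [1.625, 1.75]

[1.625, 1.75]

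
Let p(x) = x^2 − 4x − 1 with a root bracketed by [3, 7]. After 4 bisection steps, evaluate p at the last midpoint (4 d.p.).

0.0625

m = 5, p(m) = 4 (+); new bracket [3, 5]
m = 4, p(m) = -1 (−); new bracket [4, 5]
m = 4.5, p(m) = 1.25 (+); new bracket [4, 4.5]
m = 4.25, p(m) = 0.0625 (+); new bracket [4, 4.25]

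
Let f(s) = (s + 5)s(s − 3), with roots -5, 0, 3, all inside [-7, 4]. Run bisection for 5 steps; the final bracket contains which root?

-5

s = -1.5 gives f = 23.625, positive; keep [-7, -1.5]
s = -4.25 gives f = 23.109375, positive; keep [-7, -4.25]
s = -5.625 gives f = -30.322266, negative; keep [-5.625, -4.25]
s = -4.9375 gives f = 2.4495, positive; keep [-5.625, -4.9375]
s = -5.28125 gives f = -12.3006, negative; keep [-5.28125, -4.9375]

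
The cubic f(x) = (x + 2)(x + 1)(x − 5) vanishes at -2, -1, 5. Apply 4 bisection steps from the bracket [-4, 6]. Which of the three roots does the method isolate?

f(1) = -24 < 0, so the root lies in [1, 6]
f(3.5) = -37.125 < 0, so the root lies in [3.5, 6]
f(4.75) = -9.703125 < 0, so the root lies in [4.75, 6]
f(5.375) = 17.6309 > 0, so the root lies in [4.75, 5.375]

5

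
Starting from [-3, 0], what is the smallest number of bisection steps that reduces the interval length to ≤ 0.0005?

13

Width after n steps is 3/2^n. Need 2^n ≥ 3/0.0005 = 6000.
2^12 = 4096 < 6000 ≤ 2^13 = 8192, so n = 13.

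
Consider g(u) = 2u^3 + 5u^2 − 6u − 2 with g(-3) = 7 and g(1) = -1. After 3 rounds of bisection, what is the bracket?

[-0.5, 0]

midpoint -1: g = 7 > 0 → [-1, 1]
midpoint 0: g = -2 < 0 → [-1, 0]
midpoint -0.5: g = 2 > 0 → [-0.5, 0]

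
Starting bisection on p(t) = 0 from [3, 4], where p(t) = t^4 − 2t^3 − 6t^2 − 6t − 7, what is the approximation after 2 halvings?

p(3.5) = -37.1875 < 0, so the root lies in [3.5, 4]
p(3.75) = -21.589844 < 0, so the root lies in [3.75, 4]

3.75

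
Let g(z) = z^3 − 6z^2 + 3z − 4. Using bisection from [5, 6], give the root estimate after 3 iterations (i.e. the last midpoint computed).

5.625

m = 5.5, g(m) = -2.625 (−); new bracket [5.5, 6]
m = 5.75, g(m) = 4.984375 (+); new bracket [5.5, 5.75]
m = 5.625, g(m) = 1.009766 (+); new bracket [5.5, 5.625]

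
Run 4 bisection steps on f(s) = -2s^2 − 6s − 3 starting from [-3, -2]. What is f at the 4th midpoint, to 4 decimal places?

f(-2.5) = -0.5 < 0, so the root lies in [-2.5, -2]
f(-2.25) = 0.375 > 0, so the root lies in [-2.5, -2.25]
f(-2.375) = -0.03125 < 0, so the root lies in [-2.375, -2.25]
f(-2.3125) = 0.1797 > 0, so the root lies in [-2.375, -2.3125]

0.1797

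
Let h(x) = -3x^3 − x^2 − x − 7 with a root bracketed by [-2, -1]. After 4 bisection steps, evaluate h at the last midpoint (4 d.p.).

x = -1.5 gives h = 2.375, positive; keep [-1.5, -1]
x = -1.25 gives h = -1.453125, negative; keep [-1.5, -1.25]
x = -1.375 gives h = 0.283203, positive; keep [-1.375, -1.25]
x = -1.3125 gives h = -0.6272, negative; keep [-1.375, -1.3125]

-0.6272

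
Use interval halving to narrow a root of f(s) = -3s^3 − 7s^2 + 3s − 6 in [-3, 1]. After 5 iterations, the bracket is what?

f(-1) = -13 < 0, so the root lies in [-3, -1]
f(-2) = -16 < 0, so the root lies in [-3, -2]
f(-2.5) = -10.375 < 0, so the root lies in [-3, -2.5]
f(-2.75) = -4.7969 < 0, so the root lies in [-3, -2.75]
f(-2.875) = -1.1934 < 0, so the root lies in [-3, -2.875]

[-3, -2.875]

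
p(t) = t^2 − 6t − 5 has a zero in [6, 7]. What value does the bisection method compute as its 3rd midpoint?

t = 6.5 gives p = -1.75, negative; keep [6.5, 7]
t = 6.75 gives p = 0.0625, positive; keep [6.5, 6.75]
t = 6.625 gives p = -0.859375, negative; keep [6.625, 6.75]

6.625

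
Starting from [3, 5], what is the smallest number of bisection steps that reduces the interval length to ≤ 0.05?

Width after n steps is 2/2^n. Need 2^n ≥ 2/0.05 = 40.
2^5 = 32 < 40 ≤ 2^6 = 64, so n = 6.

6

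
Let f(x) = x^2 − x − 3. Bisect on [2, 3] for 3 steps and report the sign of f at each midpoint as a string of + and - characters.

midpoint 2.5: f = 0.75 > 0 → [2, 2.5]
midpoint 2.25: f = -0.1875 < 0 → [2.25, 2.5]
midpoint 2.375: f = 0.265625 > 0 → [2.25, 2.375]

+-+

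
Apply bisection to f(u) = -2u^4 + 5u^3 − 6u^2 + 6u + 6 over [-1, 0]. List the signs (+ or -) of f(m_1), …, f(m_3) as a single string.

+--

f(-0.5) = 0.75 > 0, so the root lies in [-1, -0.5]
f(-0.75) = -4.617188 < 0, so the root lies in [-0.75, -0.5]
f(-0.625) = -1.619629 < 0, so the root lies in [-0.625, -0.5]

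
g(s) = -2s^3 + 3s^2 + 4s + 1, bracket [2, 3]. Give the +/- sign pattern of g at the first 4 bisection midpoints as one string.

s = 2.5 gives g = -1.5, negative; keep [2, 2.5]
s = 2.25 gives g = 2.40625, positive; keep [2.25, 2.5]
s = 2.375 gives g = 0.628906, positive; keep [2.375, 2.5]
s = 2.4375 gives g = -0.3901, negative; keep [2.375, 2.4375]

-++-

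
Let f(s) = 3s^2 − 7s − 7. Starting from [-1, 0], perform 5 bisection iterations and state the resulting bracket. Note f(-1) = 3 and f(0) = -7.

[-0.78125, -0.75]

f(-0.5) = -2.75 < 0, so the root lies in [-1, -0.5]
f(-0.75) = -0.0625 < 0, so the root lies in [-1, -0.75]
f(-0.875) = 1.421875 > 0, so the root lies in [-0.875, -0.75]
f(-0.8125) = 0.668 > 0, so the root lies in [-0.8125, -0.75]
f(-0.78125) = 0.2998 > 0, so the root lies in [-0.78125, -0.75]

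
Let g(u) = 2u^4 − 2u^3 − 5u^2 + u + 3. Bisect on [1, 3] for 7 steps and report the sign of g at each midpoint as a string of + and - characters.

g(2) = 1 > 0, so the root lies in [1, 2]
g(1.5) = -3.375 < 0, so the root lies in [1.5, 2]
g(1.75) = -2.523438 < 0, so the root lies in [1.75, 2]
g(1.875) = -1.1675 < 0, so the root lies in [1.875, 2]
g(1.9375) = -0.1948 < 0, so the root lies in [1.9375, 2]
g(1.96875) = 0.3736 > 0, so the root lies in [1.9375, 1.96875]
g(1.953125) = 0.0823 > 0, so the root lies in [1.9375, 1.953125]

+----++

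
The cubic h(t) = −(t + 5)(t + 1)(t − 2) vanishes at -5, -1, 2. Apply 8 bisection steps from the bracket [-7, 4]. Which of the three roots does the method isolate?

t = -1.5 gives h = -6.125, negative; keep [-7, -1.5]
t = -4.25 gives h = -15.234375, negative; keep [-7, -4.25]
t = -5.625 gives h = 22.041016, positive; keep [-5.625, -4.25]
t = -4.9375 gives h = -1.7073, negative; keep [-5.625, -4.9375]
t = -5.28125 gives h = 8.7674, positive; keep [-5.28125, -4.9375]
t = -5.109375 gives h = 3.1954, positive; keep [-5.109375, -4.9375]
t = -5.0234375 gives h = 0.6623, positive; keep [-5.0234375, -4.9375]
t = -4.98046875 gives h = -0.5427, negative; keep [-5.0234375, -4.98046875]

-5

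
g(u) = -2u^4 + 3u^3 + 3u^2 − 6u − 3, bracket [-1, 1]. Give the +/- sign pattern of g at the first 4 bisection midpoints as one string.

-+--

g(0) = -3 < 0, so the root lies in [-1, 0]
g(-0.5) = 0.25 > 0, so the root lies in [-0.5, 0]
g(-0.25) = -1.367188 < 0, so the root lies in [-0.5, -0.25]
g(-0.375) = -0.5259 < 0, so the root lies in [-0.5, -0.375]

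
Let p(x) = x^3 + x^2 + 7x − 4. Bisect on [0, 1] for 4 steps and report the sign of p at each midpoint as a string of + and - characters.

-+++

p(0.5) = -0.125 < 0, so the root lies in [0.5, 1]
p(0.75) = 2.234375 > 0, so the root lies in [0.5, 0.75]
p(0.625) = 1.009766 > 0, so the root lies in [0.5, 0.625]
p(0.5625) = 0.4319 > 0, so the root lies in [0.5, 0.5625]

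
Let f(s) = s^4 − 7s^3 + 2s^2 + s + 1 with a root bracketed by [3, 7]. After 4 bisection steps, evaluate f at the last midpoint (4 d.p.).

21.9883

f(5) = -194 < 0, so the root lies in [5, 7]
f(6) = -137 < 0, so the root lies in [6, 7]
f(6.5) = -45.3125 < 0, so the root lies in [6.5, 7]
f(6.75) = 21.9883 > 0, so the root lies in [6.5, 6.75]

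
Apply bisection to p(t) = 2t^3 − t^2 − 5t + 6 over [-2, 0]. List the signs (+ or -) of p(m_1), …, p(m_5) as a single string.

p(-1) = 8 > 0, so the root lies in [-2, -1]
p(-1.5) = 4.5 > 0, so the root lies in [-2, -1.5]
p(-1.75) = 0.96875 > 0, so the root lies in [-2, -1.75]
p(-1.875) = -1.3242 < 0, so the root lies in [-1.875, -1.75]
p(-1.8125) = -0.1313 < 0, so the root lies in [-1.8125, -1.75]

+++--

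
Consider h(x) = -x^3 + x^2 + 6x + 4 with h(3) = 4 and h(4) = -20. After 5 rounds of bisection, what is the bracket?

midpoint 3.5: h = -5.625 < 0 → [3, 3.5]
midpoint 3.25: h = -0.265625 < 0 → [3, 3.25]
midpoint 3.125: h = 1.998047 > 0 → [3.125, 3.25]
midpoint 3.1875: h = 0.8997 > 0 → [3.1875, 3.25]
midpoint 3.21875: h = 0.3255 > 0 → [3.21875, 3.25]

[3.21875, 3.25]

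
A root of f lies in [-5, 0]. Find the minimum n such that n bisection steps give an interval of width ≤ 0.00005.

17

Width after n steps is 5/2^n. Need 2^n ≥ 5/0.00005 = 100000.
2^16 = 65536 < 100000 ≤ 2^17 = 131072, so n = 17.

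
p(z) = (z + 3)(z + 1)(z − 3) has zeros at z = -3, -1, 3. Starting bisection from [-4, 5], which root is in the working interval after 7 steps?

p(0.5) = -13.125 < 0, so the root lies in [0.5, 5]
p(2.75) = -5.390625 < 0, so the root lies in [2.75, 5]
p(3.875) = 29.326172 > 0, so the root lies in [2.75, 3.875]
p(3.3125) = 8.5071 > 0, so the root lies in [2.75, 3.3125]
p(3.03125) = 0.7598 > 0, so the root lies in [2.75, 3.03125]
p(2.890625) = -2.5067 < 0, so the root lies in [2.890625, 3.03125]
p(2.9609375) = -0.9223 < 0, so the root lies in [2.9609375, 3.03125]

3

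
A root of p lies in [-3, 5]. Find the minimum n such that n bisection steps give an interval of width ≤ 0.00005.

18

Width after n steps is 8/2^n. Need 2^n ≥ 8/0.00005 = 160000.
2^17 = 131072 < 160000 ≤ 2^18 = 262144, so n = 18.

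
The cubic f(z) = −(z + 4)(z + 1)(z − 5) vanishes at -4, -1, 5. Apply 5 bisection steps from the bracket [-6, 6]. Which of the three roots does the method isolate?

m = 0, f(m) = 20 (+); new bracket [0, 6]
m = 3, f(m) = 56 (+); new bracket [3, 6]
m = 4.5, f(m) = 23.375 (+); new bracket [4.5, 6]
m = 5.25, f(m) = -14.4531 (−); new bracket [4.5, 5.25]
m = 4.875, f(m) = 6.5176 (+); new bracket [4.875, 5.25]

5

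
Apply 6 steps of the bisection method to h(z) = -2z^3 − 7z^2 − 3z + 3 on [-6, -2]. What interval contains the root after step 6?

[-2.8125, -2.75]

z = -4 gives h = 31, positive; keep [-4, -2]
z = -3 gives h = 3, positive; keep [-3, -2]
z = -2.5 gives h = -2, negative; keep [-3, -2.5]
z = -2.75 gives h = -0.0938, negative; keep [-3, -2.75]
z = -2.875 gives h = 1.293, positive; keep [-2.875, -2.75]
z = -2.8125 gives h = 0.561, positive; keep [-2.8125, -2.75]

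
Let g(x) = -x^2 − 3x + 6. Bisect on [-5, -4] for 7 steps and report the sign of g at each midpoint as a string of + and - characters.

m = -4.5, g(m) = -0.75 (−); new bracket [-4.5, -4]
m = -4.25, g(m) = 0.6875 (+); new bracket [-4.5, -4.25]
m = -4.375, g(m) = -0.015625 (−); new bracket [-4.375, -4.25]
m = -4.3125, g(m) = 0.3398 (+); new bracket [-4.375, -4.3125]
m = -4.34375, g(m) = 0.1631 (+); new bracket [-4.375, -4.34375]
m = -4.359375, g(m) = 0.074 (+); new bracket [-4.375, -4.359375]
m = -4.3671875, g(m) = 0.0292 (+); new bracket [-4.375, -4.3671875]

-+-++++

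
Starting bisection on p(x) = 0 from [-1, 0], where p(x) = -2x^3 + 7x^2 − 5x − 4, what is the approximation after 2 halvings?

m = -0.5, p(m) = 0.5 (+); new bracket [-0.5, 0]
m = -0.25, p(m) = -2.28125 (−); new bracket [-0.5, -0.25]

-0.25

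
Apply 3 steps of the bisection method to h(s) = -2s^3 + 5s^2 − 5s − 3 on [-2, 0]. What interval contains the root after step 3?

m = -1, h(m) = 9 (+); new bracket [-1, 0]
m = -0.5, h(m) = 1 (+); new bracket [-0.5, 0]
m = -0.25, h(m) = -1.40625 (−); new bracket [-0.5, -0.25]

[-0.5, -0.25]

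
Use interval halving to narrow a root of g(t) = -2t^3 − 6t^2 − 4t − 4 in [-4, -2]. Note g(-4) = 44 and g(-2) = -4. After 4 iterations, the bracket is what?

[-2.625, -2.5]

m = -3, g(m) = 8 (+); new bracket [-3, -2]
m = -2.5, g(m) = -0.25 (−); new bracket [-3, -2.5]
m = -2.75, g(m) = 3.21875 (+); new bracket [-2.75, -2.5]
m = -2.625, g(m) = 1.332 (+); new bracket [-2.625, -2.5]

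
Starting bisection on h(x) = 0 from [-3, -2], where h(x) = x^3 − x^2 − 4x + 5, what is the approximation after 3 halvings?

m = -2.5, h(m) = -6.875 (−); new bracket [-2.5, -2]
m = -2.25, h(m) = -2.453125 (−); new bracket [-2.25, -2]
m = -2.125, h(m) = -0.611328 (−); new bracket [-2.125, -2]

-2.125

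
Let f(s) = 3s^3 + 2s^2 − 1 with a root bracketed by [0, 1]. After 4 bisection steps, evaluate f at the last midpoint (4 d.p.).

0.1667

s = 0.5 gives f = -0.125, negative; keep [0.5, 1]
s = 0.75 gives f = 1.390625, positive; keep [0.5, 0.75]
s = 0.625 gives f = 0.513672, positive; keep [0.5, 0.625]
s = 0.5625 gives f = 0.1667, positive; keep [0.5, 0.5625]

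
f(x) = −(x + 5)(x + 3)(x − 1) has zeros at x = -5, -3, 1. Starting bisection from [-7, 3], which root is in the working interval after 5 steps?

1

m = -2, f(m) = 9 (+); new bracket [-2, 3]
m = 0.5, f(m) = 9.625 (+); new bracket [0.5, 3]
m = 1.75, f(m) = -24.046875 (−); new bracket [0.5, 1.75]
m = 1.125, f(m) = -3.1582 (−); new bracket [0.5, 1.125]
m = 0.8125, f(m) = 4.155 (+); new bracket [0.8125, 1.125]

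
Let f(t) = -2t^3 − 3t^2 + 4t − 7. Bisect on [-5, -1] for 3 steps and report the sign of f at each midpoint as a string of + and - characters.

+--

f(-3) = 8 > 0, so the root lies in [-3, -1]
f(-2) = -11 < 0, so the root lies in [-3, -2]
f(-2.5) = -4.5 < 0, so the root lies in [-3, -2.5]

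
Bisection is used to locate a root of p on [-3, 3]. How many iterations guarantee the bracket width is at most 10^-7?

Width after n steps is 6/2^n. Need 2^n ≥ 6/10^-7 = 60000000.
2^25 = 33554432 < 60000000 ≤ 2^26 = 67108864, so n = 26.

26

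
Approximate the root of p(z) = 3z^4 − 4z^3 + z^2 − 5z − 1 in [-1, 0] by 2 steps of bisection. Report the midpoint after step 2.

z = -0.5 gives p = 2.4375, positive; keep [-0.5, 0]
z = -0.25 gives p = 0.386719, positive; keep [-0.25, 0]

-0.25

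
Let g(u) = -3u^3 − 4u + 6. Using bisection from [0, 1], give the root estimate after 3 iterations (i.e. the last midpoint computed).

0.875

g(0.5) = 3.625 > 0, so the root lies in [0.5, 1]
g(0.75) = 1.734375 > 0, so the root lies in [0.75, 1]
g(0.875) = 0.490234 > 0, so the root lies in [0.875, 1]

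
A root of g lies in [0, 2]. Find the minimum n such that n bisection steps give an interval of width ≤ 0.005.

9

Width after n steps is 2/2^n. Need 2^n ≥ 2/0.005 = 400.
2^8 = 256 < 400 ≤ 2^9 = 512, so n = 9.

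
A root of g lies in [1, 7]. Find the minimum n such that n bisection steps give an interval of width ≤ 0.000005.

Width after n steps is 6/2^n. Need 2^n ≥ 6/0.000005 = 1200000.
2^20 = 1048576 < 1200000 ≤ 2^21 = 2097152, so n = 21.

21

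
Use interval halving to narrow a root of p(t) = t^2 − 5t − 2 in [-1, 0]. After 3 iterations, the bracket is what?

p(-0.5) = 0.75 > 0, so the root lies in [-0.5, 0]
p(-0.25) = -0.6875 < 0, so the root lies in [-0.5, -0.25]
p(-0.375) = 0.015625 > 0, so the root lies in [-0.375, -0.25]

[-0.375, -0.25]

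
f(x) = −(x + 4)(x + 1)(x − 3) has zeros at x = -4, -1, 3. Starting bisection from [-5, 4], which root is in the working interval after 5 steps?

3

f(-0.5) = 6.125 > 0, so the root lies in [-0.5, 4]
f(1.75) = 19.765625 > 0, so the root lies in [1.75, 4]
f(2.875) = 3.330078 > 0, so the root lies in [2.875, 4]
f(3.4375) = -14.4392 < 0, so the root lies in [2.875, 3.4375]
f(3.15625) = -4.6474 < 0, so the root lies in [2.875, 3.15625]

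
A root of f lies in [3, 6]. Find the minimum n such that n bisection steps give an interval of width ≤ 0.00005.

Width after n steps is 3/2^n. Need 2^n ≥ 3/0.00005 = 60000.
2^15 = 32768 < 60000 ≤ 2^16 = 65536, so n = 16.

16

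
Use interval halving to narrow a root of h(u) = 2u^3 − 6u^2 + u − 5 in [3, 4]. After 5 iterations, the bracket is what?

u = 3.5 gives h = 10.75, positive; keep [3, 3.5]
u = 3.25 gives h = 3.53125, positive; keep [3, 3.25]
u = 3.125 gives h = 0.566406, positive; keep [3, 3.125]
u = 3.0625 gives h = -0.7651, negative; keep [3.0625, 3.125]
u = 3.09375 gives h = -0.1116, negative; keep [3.09375, 3.125]

[3.09375, 3.125]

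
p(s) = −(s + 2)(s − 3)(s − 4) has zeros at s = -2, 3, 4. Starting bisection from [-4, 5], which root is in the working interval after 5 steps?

-2

s = 0.5 gives p = -21.875, negative; keep [-4, 0.5]
s = -1.75 gives p = -6.828125, negative; keep [-4, -1.75]
s = -2.875 gives p = 35.341797, positive; keep [-2.875, -1.75]
s = -2.3125 gives p = 10.4797, positive; keep [-2.3125, -1.75]
s = -2.03125 gives p = 0.9483, positive; keep [-2.03125, -1.75]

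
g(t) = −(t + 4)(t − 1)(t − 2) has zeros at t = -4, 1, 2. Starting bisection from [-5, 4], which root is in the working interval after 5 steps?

-4

t = -0.5 gives g = -13.125, negative; keep [-5, -0.5]
t = -2.75 gives g = -22.265625, negative; keep [-5, -2.75]
t = -3.875 gives g = -3.580078, negative; keep [-5, -3.875]
t = -4.4375 gives g = 15.3142, positive; keep [-4.4375, -3.875]
t = -4.15625 gives g = 4.9599, positive; keep [-4.15625, -3.875]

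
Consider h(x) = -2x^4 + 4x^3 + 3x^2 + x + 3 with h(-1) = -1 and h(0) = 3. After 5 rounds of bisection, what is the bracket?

midpoint -0.5: h = 2.625 > 0 → [-1, -0.5]
midpoint -0.75: h = 1.617188 > 0 → [-1, -0.75]
midpoint -0.875: h = 0.569824 > 0 → [-1, -0.875]
midpoint -0.9375: h = -0.1416 < 0 → [-0.9375, -0.875]
midpoint -0.90625: h = 0.2314 > 0 → [-0.9375, -0.90625]

[-0.9375, -0.90625]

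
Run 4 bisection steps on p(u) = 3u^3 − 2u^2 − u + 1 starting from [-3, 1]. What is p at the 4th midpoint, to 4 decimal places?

m = -1, p(m) = -3 (−); new bracket [-1, 1]
m = 0, p(m) = 1 (+); new bracket [-1, 0]
m = -0.5, p(m) = 0.625 (+); new bracket [-1, -0.5]
m = -0.75, p(m) = -0.6406 (−); new bracket [-0.75, -0.5]

-0.6406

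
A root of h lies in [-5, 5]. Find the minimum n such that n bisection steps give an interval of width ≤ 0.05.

8

Width after n steps is 10/2^n. Need 2^n ≥ 10/0.05 = 200.
2^7 = 128 < 200 ≤ 2^8 = 256, so n = 8.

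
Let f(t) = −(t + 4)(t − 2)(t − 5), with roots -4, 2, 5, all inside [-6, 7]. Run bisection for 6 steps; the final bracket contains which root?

f(0.5) = -30.375 < 0, so the root lies in [-6, 0.5]
f(-2.75) = -46.015625 < 0, so the root lies in [-6, -2.75]
f(-4.375) = 22.412109 > 0, so the root lies in [-4.375, -2.75]
f(-3.5625) = -20.8376 < 0, so the root lies in [-4.375, -3.5625]
f(-3.96875) = -1.6729 < 0, so the root lies in [-4.375, -3.96875]
f(-4.171875) = 9.7294 > 0, so the root lies in [-4.171875, -3.96875]

-4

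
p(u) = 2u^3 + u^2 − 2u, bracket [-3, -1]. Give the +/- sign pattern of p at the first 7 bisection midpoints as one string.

--+---+

midpoint -2: p = -8 < 0 → [-2, -1]
midpoint -1.5: p = -1.5 < 0 → [-1.5, -1]
midpoint -1.25: p = 0.15625 > 0 → [-1.5, -1.25]
midpoint -1.375: p = -0.5586 < 0 → [-1.375, -1.25]
midpoint -1.3125: p = -0.1743 < 0 → [-1.3125, -1.25]
midpoint -1.28125: p = -0.0025 < 0 → [-1.28125, -1.25]
midpoint -1.265625: p = 0.0785 > 0 → [-1.28125, -1.265625]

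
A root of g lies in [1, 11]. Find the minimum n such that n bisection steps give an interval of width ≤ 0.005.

11

Width after n steps is 10/2^n. Need 2^n ≥ 10/0.005 = 2000.
2^10 = 1024 < 2000 ≤ 2^11 = 2048, so n = 11.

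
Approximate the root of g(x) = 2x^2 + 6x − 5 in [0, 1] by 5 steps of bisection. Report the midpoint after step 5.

0.65625

x = 0.5 gives g = -1.5, negative; keep [0.5, 1]
x = 0.75 gives g = 0.625, positive; keep [0.5, 0.75]
x = 0.625 gives g = -0.46875, negative; keep [0.625, 0.75]
x = 0.6875 gives g = 0.0703, positive; keep [0.625, 0.6875]
x = 0.65625 gives g = -0.2012, negative; keep [0.65625, 0.6875]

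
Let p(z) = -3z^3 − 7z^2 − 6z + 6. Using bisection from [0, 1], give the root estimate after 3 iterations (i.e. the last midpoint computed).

0.625

p(0.5) = 0.875 > 0, so the root lies in [0.5, 1]
p(0.75) = -3.703125 < 0, so the root lies in [0.5, 0.75]
p(0.625) = -1.216797 < 0, so the root lies in [0.5, 0.625]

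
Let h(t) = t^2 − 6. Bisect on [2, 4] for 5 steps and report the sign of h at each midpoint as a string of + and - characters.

++---

midpoint 3: h = 3 > 0 → [2, 3]
midpoint 2.5: h = 0.25 > 0 → [2, 2.5]
midpoint 2.25: h = -0.9375 < 0 → [2.25, 2.5]
midpoint 2.375: h = -0.3594 < 0 → [2.375, 2.5]
midpoint 2.4375: h = -0.0586 < 0 → [2.4375, 2.5]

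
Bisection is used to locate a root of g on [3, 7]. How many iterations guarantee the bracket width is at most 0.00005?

17

Width after n steps is 4/2^n. Need 2^n ≥ 4/0.00005 = 80000.
2^16 = 65536 < 80000 ≤ 2^17 = 131072, so n = 17.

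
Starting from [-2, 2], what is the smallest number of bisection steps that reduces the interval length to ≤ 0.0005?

13

Width after n steps is 4/2^n. Need 2^n ≥ 4/0.0005 = 8000.
2^12 = 4096 < 8000 ≤ 2^13 = 8192, so n = 13.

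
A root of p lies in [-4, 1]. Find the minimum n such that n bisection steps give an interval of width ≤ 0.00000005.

Width after n steps is 5/2^n. Need 2^n ≥ 5/0.00000005 = 100000000.
2^26 = 67108864 < 100000000 ≤ 2^27 = 134217728, so n = 27.

27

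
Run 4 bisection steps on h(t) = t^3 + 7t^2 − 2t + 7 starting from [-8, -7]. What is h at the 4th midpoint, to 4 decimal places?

midpoint -7.5: h = -6.125 < 0 → [-7.5, -7]
midpoint -7.25: h = 8.359375 > 0 → [-7.5, -7.25]
midpoint -7.375: h = 1.353516 > 0 → [-7.5, -7.375]
midpoint -7.4375: h = -2.3259 < 0 → [-7.4375, -7.375]

-2.3259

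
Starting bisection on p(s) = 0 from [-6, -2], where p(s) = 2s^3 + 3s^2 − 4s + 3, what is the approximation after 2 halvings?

s = -4 gives p = -61, negative; keep [-4, -2]
s = -3 gives p = -12, negative; keep [-3, -2]

-3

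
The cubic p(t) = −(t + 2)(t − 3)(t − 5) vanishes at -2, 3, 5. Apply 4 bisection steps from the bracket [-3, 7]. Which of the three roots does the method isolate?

p(2) = -12 < 0, so the root lies in [-3, 2]
p(-0.5) = -28.875 < 0, so the root lies in [-3, -0.5]
p(-1.75) = -8.015625 < 0, so the root lies in [-3, -1.75]
p(-2.375) = 14.8652 > 0, so the root lies in [-2.375, -1.75]

-2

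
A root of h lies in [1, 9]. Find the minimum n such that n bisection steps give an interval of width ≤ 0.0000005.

Width after n steps is 8/2^n. Need 2^n ≥ 8/0.0000005 = 16000000.
2^23 = 8388608 < 16000000 ≤ 2^24 = 16777216, so n = 24.

24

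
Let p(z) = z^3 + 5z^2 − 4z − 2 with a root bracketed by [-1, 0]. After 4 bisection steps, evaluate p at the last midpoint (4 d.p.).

m = -0.5, p(m) = 1.125 (+); new bracket [-0.5, 0]
m = -0.25, p(m) = -0.703125 (−); new bracket [-0.5, -0.25]
m = -0.375, p(m) = 0.150391 (+); new bracket [-0.375, -0.25]
m = -0.3125, p(m) = -0.2922 (−); new bracket [-0.375, -0.3125]

-0.2922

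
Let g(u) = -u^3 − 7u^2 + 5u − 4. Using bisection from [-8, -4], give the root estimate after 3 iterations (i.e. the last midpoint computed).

-7.5

u = -6 gives g = -70, negative; keep [-8, -6]
u = -7 gives g = -39, negative; keep [-8, -7]
u = -7.5 gives g = -13.375, negative; keep [-8, -7.5]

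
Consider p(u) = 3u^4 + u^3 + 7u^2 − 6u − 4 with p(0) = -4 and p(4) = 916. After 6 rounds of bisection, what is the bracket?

p(2) = 68 > 0, so the root lies in [0, 2]
p(1) = 1 > 0, so the root lies in [0, 1]
p(0.5) = -4.9375 < 0, so the root lies in [0.5, 1]
p(0.75) = -3.1914 < 0, so the root lies in [0.75, 1]
p(0.875) = -1.4622 < 0, so the root lies in [0.875, 1]
p(0.9375) = -0.3313 < 0, so the root lies in [0.9375, 1]

[0.9375, 1]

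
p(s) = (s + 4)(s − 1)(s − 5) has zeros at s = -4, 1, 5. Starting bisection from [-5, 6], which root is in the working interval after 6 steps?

-4

p(0.5) = 10.125 > 0, so the root lies in [-5, 0.5]
p(-2.25) = 41.234375 > 0, so the root lies in [-5, -2.25]
p(-3.625) = 14.958984 > 0, so the root lies in [-5, -3.625]
p(-4.3125) = -15.4602 < 0, so the root lies in [-4.3125, -3.625]
p(-3.96875) = 1.3926 > 0, so the root lies in [-4.3125, -3.96875]
p(-4.140625) = -6.6078 < 0, so the root lies in [-4.140625, -3.96875]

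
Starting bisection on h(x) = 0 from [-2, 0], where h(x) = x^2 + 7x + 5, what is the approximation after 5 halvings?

x = -1 gives h = -1, negative; keep [-1, 0]
x = -0.5 gives h = 1.75, positive; keep [-1, -0.5]
x = -0.75 gives h = 0.3125, positive; keep [-1, -0.75]
x = -0.875 gives h = -0.3594, negative; keep [-0.875, -0.75]
x = -0.8125 gives h = -0.0273, negative; keep [-0.8125, -0.75]

-0.8125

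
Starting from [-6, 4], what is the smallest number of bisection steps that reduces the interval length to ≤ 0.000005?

Width after n steps is 10/2^n. Need 2^n ≥ 10/0.000005 = 2000000.
2^20 = 1048576 < 2000000 ≤ 2^21 = 2097152, so n = 21.

21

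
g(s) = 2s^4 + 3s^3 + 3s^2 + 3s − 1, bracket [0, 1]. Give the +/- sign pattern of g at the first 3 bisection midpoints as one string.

+-+

s = 0.5 gives g = 1.75, positive; keep [0, 0.5]
s = 0.25 gives g = -0.007812, negative; keep [0.25, 0.5]
s = 0.375 gives g = 0.744629, positive; keep [0.25, 0.375]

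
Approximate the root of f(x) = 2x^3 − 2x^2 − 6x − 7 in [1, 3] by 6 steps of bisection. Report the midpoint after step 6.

m = 2, f(m) = -11 (−); new bracket [2, 3]
m = 2.5, f(m) = -3.25 (−); new bracket [2.5, 3]
m = 2.75, f(m) = 2.96875 (+); new bracket [2.5, 2.75]
m = 2.625, f(m) = -0.3555 (−); new bracket [2.625, 2.75]
m = 2.6875, f(m) = 1.2515 (+); new bracket [2.625, 2.6875]
m = 2.65625, f(m) = 0.4344 (+); new bracket [2.625, 2.65625]

2.65625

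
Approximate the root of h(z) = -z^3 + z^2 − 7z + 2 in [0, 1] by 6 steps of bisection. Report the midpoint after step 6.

h(0.5) = -1.375 < 0, so the root lies in [0, 0.5]
h(0.25) = 0.296875 > 0, so the root lies in [0.25, 0.5]
h(0.375) = -0.537109 < 0, so the root lies in [0.25, 0.375]
h(0.3125) = -0.1204 < 0, so the root lies in [0.25, 0.3125]
h(0.28125) = 0.0881 > 0, so the root lies in [0.28125, 0.3125]
h(0.296875) = -0.0162 < 0, so the root lies in [0.28125, 0.296875]

0.296875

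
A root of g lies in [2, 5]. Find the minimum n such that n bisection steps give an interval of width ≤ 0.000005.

20

Width after n steps is 3/2^n. Need 2^n ≥ 3/0.000005 = 600000.
2^19 = 524288 < 600000 ≤ 2^20 = 1048576, so n = 20.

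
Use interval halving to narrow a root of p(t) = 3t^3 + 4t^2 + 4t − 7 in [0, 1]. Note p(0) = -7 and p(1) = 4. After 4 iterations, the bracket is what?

[0.75, 0.8125]

midpoint 0.5: p = -3.625 < 0 → [0.5, 1]
midpoint 0.75: p = -0.484375 < 0 → [0.75, 1]
midpoint 0.875: p = 1.572266 > 0 → [0.75, 0.875]
midpoint 0.8125: p = 0.4998 > 0 → [0.75, 0.8125]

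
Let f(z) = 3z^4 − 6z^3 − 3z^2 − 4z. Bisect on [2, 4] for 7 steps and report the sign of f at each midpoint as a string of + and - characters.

f(3) = 42 > 0, so the root lies in [2, 3]
f(2.5) = -5.3125 < 0, so the root lies in [2.5, 3]
f(2.75) = 13.105469 > 0, so the root lies in [2.5, 2.75]
f(2.625) = 2.7429 > 0, so the root lies in [2.5, 2.625]
f(2.5625) = -1.5546 < 0, so the root lies in [2.5625, 2.625]
f(2.59375) = 0.5244 > 0, so the root lies in [2.5625, 2.59375]
f(2.578125) = -0.5323 < 0, so the root lies in [2.578125, 2.59375]

+-++-+-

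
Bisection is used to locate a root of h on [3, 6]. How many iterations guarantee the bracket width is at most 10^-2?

Width after n steps is 3/2^n. Need 2^n ≥ 3/10^-2 = 300.
2^8 = 256 < 300 ≤ 2^9 = 512, so n = 9.

9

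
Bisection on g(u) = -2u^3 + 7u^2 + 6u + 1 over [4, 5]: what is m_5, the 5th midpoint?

u = 4.5 gives g = -12.5, negative; keep [4, 4.5]
u = 4.25 gives g = -0.59375, negative; keep [4, 4.25]
u = 4.125 gives g = 4.480469, positive; keep [4.125, 4.25]
u = 4.1875 gives g = 2.0142, positive; keep [4.1875, 4.25]
u = 4.21875 gives g = 0.7281, positive; keep [4.21875, 4.25]

4.21875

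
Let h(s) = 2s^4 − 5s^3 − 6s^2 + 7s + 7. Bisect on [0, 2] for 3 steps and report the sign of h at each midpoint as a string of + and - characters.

+-+

h(1) = 5 > 0, so the root lies in [1, 2]
h(1.5) = -2.75 < 0, so the root lies in [1, 1.5]
h(1.25) = 1.492188 > 0, so the root lies in [1.25, 1.5]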